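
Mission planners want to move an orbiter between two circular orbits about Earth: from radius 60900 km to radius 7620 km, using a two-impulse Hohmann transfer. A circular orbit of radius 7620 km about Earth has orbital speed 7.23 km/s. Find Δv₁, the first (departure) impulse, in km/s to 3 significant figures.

From the circular-orbit relation v² = μ/r at r = 7620 km: μ = v²r = (7.23)² × 7620 = 3.98319×10^5 km³/s².
The Hohmann ellipse has a_t = (r₁ + r₂)/2 = 34260 km.
Circular speed at r = 60900 km: v_c = √(μ/r) = 2.557 km/s.
Transfer-orbit speed at the same r (vis-viva, a = a_t): v_t = √[μ(2/r − 1/a_t)] = 1.206 km/s.
Δv₁ = |v_t − v_c| = |1.206 − 2.557| = 1.351 km/s.

Δv₁ = 1.35 km/s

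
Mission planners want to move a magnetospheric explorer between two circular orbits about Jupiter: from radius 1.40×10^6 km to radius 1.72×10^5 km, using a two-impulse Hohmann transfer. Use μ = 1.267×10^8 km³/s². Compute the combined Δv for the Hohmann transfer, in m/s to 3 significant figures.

Transfer-ellipse semi-major axis a_t = (r₁ + r₂)/2 = (1.400×10^6 + 1.720×10^5)/2 = 7.860×10^5 km.
Circular speed at r₁: v₁ = √(μ/r₁) = √(1.267×10^8/1.400×10^6) = 9.513 km/s.
Transfer-orbit speed at r₁ (v² = μ(2/r − 1/a)): v_a = √[μ(2/r₁ − 1/a_t)] = 4.450 km/s.
First burn Δv₁ = |v_a − v₁| = 5.063 km/s.
At r₂, v₂ = √(μ/r₂) = 27.141 km/s.
Transfer-orbit speed at r₂: v_p = √[μ(2/r₂ − 1/a_t)] = 36.222 km/s.
Second burn Δv₂ = |v₂ − v_p| = 9.081 km/s.
Δv = Δv₁ + Δv₂ = 5.063 + 9.081 = 14.14 km/s.

Δv = 14100 m/s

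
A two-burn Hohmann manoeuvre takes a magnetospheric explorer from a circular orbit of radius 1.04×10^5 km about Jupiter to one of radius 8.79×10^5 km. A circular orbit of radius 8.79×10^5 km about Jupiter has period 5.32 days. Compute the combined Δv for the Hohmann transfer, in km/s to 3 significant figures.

Δv = 18.3 km/s

From Kepler's third law T² = 4π²r³/μ at r = 8.79×10^5 km, T = 5.32 days = 5.32 × 86400 s = 4.59648×10^5 s: μ = 4π²r³/T² = 1.26904×10^8 km³/s².
Semi-major axis of the transfer orbit: a_t = (1.040×10^5 + 8.790×10^5)/2 = 4.915×10^5 km.
Circular speed at r₁: v₁ = √(μ/r₁) = √(1.26904×10^8/1.040×10^5) = 34.93 km/s.
Transfer-orbit speed at r₁ (vis-viva equation): v_p = √[μ(2/r₁ − 1/a_t)] = 46.71 km/s.
First burn Δv₁ = |v_p − v₁| = 11.78 km/s.
Circular speed at r₂: v₂ = √(μ/r₂) = 12.0155 km/s.
Transfer-orbit speed at r₂: v_a = √[μ(2/r₂ − 1/a_t)] = 5.52711 km/s.
Second burn Δv₂ = |v₂ − v_a| = 6.488 km/s.
Δv = Δv₁ + Δv₂ = 11.78 + 6.488 = 18.27 km/s.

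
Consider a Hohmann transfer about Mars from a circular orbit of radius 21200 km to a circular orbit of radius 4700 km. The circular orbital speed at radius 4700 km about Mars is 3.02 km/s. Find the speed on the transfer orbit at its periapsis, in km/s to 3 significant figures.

v = 3.86 km/s

From the circular-orbit relation v² = μ/r at r = 4700 km: μ = v²r = (3.02)² × 4700 = 42865.9 km³/s².
Transfer-ellipse semi-major axis a_t = (r₁ + r₂)/2 = (21200 + 4700)/2 = 12950 km.
At periapsis, r = 4700 km.
Vis-viva: v = √[μ(2/r − 1/a_t)] = √[42865.9 × (2/4700 − 1/12950)] = 3.864 km/s.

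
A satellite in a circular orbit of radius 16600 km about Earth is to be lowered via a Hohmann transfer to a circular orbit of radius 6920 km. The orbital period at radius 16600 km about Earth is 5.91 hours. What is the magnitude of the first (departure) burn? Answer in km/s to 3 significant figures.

Δv₁ = 1.14 km/s

From Kepler's third law T² = 4π²r³/μ at r = 16600 km, T = 5.91 hours = 5.91 × 3600 s = 21276 s: μ = 4π²r³/T² = 3.98937×10^5 km³/s².
Transfer-ellipse semi-major axis a_t = (r₁ + r₂)/2 = (16600 + 6920)/2 = 11760 km.
Circular speed at r = 16600 km: v_c = √(μ/r) = 4.9023 km/s.
Vis-viva on the transfer ellipse at r = 16600 km gives v_t = √[μ(2/r − 1/a_t)] = 3.7605 km/s.
Δv₁ = |v_t − v_c| = |3.7605 − 4.9023| = 1.142 km/s.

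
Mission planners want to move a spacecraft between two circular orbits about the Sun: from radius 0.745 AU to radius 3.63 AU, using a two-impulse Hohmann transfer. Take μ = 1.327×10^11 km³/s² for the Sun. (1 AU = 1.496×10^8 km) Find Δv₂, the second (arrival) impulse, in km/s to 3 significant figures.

In km: r₁ = 0.745 × 1.496×10^8 = 1.11452×10^8 km; r₂ = 3.63 × 1.496×10^8 = 5.43048×10^8 km.
The Hohmann ellipse has a_t = (r₁ + r₂)/2 = 3.2725×10^8 km.
Circular speed at r = 5.43048×10^8 km: v_c = √(μ/r) = 15.632 km/s.
Transfer-orbit speed at the same r (vis-viva, a = a_t): v_t = √[μ(2/r − 1/a_t)] = 9.1226 km/s.
Δv₂ = |v_t − v_c| = |9.1226 − 15.632| = 6.509 km/s.

Δv₂ = 6.51 km/s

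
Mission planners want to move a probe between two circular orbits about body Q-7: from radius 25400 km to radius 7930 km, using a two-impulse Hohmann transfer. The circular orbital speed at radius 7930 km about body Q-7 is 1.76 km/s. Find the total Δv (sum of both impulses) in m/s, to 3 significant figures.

From the circular-orbit relation v² = μ/r at r = 7930 km: μ = v²r = (1.76)² × 7930 = 24564.0 km³/s².
The Hohmann ellipse has a_t = (r₁ + r₂)/2 = 16665 km.
Circular speed at r₁: v₁ = √(μ/r₁) = √(24564.0/25400) = 0.9834050 km/s.
On the transfer ellipse at r₁, vis-viva gives v_a = √[μ(2/r₁ − 1/a_t)] = 0.6783695 km/s.
First burn Δv₁ = |v_a − v₁| = 0.30504 km/s.
Circular speed at r₂: v₂ = √(μ/r₂) = 1.76000 km/s.
Transfer-orbit speed at r₂: v_p = √[μ(2/r₂ − 1/a_t)] = 2.17284 km/s.
Second burn Δv₂ = |v₂ − v_p| = 0.41284 km/s.
Δv = Δv₁ + Δv₂ = 0.30504 + 0.41284 = 0.7179 km/s.

Δv = 718 m/s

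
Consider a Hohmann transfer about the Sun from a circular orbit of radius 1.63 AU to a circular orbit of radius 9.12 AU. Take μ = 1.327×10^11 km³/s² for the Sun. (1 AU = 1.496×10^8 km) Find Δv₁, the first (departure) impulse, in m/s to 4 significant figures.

Δv₁ = 7059 m/s

In km: r₁ = 1.63 × 1.496×10^8 = 2.43848×10^8 km; r₂ = 9.12 × 1.496×10^8 = 1.364352×10^9 km.
Transfer-ellipse semi-major axis a_t = (r₁ + r₂)/2 = (2.43848×10^8 + 1.364352×10^9)/2 = 8.041×10^8 km.
On the circular orbit at r = 2.43848×10^8 km, v_c = √(μ/r) = 23.328 km/s.
Transfer-orbit speed at the same r (vis-viva, a = a_t): v_t = √[μ(2/r − 1/a_t)] = 30.387 km/s.
Δv₁ = |v_t − v_c| = |30.387 − 23.328| = 7.059 km/s.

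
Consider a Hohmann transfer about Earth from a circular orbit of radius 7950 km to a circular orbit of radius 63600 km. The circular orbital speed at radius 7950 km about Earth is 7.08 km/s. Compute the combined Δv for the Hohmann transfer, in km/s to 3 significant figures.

Δv = 3.68 km/s

From the circular-orbit relation v² = μ/r at r = 7950 km: μ = v²r = (7.08)² × 7950 = 3.98505×10^5 km³/s².
The Hohmann ellipse has a_t = (r₁ + r₂)/2 = 35775 km.
Circular speed at r₁: v₁ = √(μ/r₁) = √(3.98505×10^5/7950) = 7.080 km/s.
Transfer-orbit speed at r₁ (vis-viva): v_p = √[μ(2/r₁ − 1/a_t)] = 9.440 km/s.
First burn Δv₁ = |v_p − v₁| = 2.360 km/s.
At r₂, v₂ = √(μ/r₂) = 2.503 km/s.
Transfer-orbit speed at r₂: v_a = √[μ(2/r₂ − 1/a_t)] = 1.180 km/s.
Second burn Δv₂ = |v₂ − v_a| = 1.323 km/s.
Δv = Δv₁ + Δv₂ = 2.360 + 1.323 = 3.683 km/s.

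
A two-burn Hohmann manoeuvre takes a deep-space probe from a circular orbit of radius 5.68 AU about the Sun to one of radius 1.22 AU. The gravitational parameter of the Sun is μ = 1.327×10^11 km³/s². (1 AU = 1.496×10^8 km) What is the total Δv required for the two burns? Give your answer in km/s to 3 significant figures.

In km: r₁ = 5.68 × 1.496×10^8 = 8.49728×10^8 km; r₂ = 1.22 × 1.496×10^8 = 1.82512×10^8 km.
The Hohmann ellipse has a_t = (r₁ + r₂)/2 = 5.1612×10^8 km.
At r₁ the circular-orbit speed is v₁ = √(μ/r₁) = 12.4967 km/s.
Transfer-orbit speed at r₁ (vis-viva equation): v_a = √[μ(2/r₁ − 1/a_t)] = 7.43132 km/s.
First burn Δv₁ = |v_a − v₁| = 5.065 km/s.
At r₂, v₂ = √(μ/r₂) = 26.964 km/s.
Transfer-orbit speed at r₂: v_p = √[μ(2/r₂ − 1/a_t)] = 34.598 km/s.
Second burn Δv₂ = |v₂ − v_p| = 7.634 km/s.
Δv = Δv₁ + Δv₂ = 5.065 + 7.634 = 12.70 km/s.

Δv = 12.7 km/s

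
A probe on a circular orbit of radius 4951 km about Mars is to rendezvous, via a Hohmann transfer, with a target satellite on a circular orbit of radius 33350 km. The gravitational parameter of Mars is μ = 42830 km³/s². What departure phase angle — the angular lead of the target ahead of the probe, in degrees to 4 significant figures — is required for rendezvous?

φ = 101.7°

Semi-major axis of the transfer orbit: a_t = (4951 + 33350)/2 = 19150.5 km.
Transfer time t = π√(a_t³/μ) = 40230 s.
Target angular speed ω₂ = √(μ/r₂³) = 3.398×10^-5 rad/s.
Angle swept by the target during transfer: ω₂·t = 1.367 rad = 78.32°.
Arrival is 180° from departure on the ellipse, so φ = 180° − 78.32° = 101.7°.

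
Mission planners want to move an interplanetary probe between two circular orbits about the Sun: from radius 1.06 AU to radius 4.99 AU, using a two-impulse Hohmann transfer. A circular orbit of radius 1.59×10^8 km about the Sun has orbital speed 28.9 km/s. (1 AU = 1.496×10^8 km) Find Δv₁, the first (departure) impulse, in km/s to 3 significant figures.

Δv₁ = 8.23 km/s

From the circular-orbit relation v² = μ/r at r = 1.59×10^8 km: μ = v²r = (28.9)² × 1.59×10^8 = 1.32798×10^11 km³/s².
In km: r₁ = 1.06 × 1.496×10^8 = 1.58576×10^8 km; r₂ = 4.99 × 1.496×10^8 = 7.46504×10^8 km.
The Hohmann ellipse has a_t = (r₁ + r₂)/2 = 4.5254×10^8 km.
On the circular orbit at r = 1.58576×10^8 km, v_c = √(μ/r) = 28.939 km/s.
Vis-viva on the transfer ellipse at r = 1.58576×10^8 km gives v_t = √[μ(2/r − 1/a_t)] = 37.168 km/s.
Δv₁ = |v_t − v_c| = |37.168 − 28.939| = 8.229 km/s.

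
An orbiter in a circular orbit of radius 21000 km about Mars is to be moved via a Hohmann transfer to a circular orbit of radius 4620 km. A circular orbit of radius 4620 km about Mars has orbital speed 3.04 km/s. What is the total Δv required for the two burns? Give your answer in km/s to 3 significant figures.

Δv = 1.42 km/s

From the circular-orbit relation v² = μ/r at r = 4620 km: μ = v²r = (3.04)² × 4620 = 42696.2 km³/s².
Semi-major axis of the transfer orbit: a_t = (21000 + 4620)/2 = 12810 km.
Circular speed at r₁: v₁ = √(μ/r₁) = √(42696.2/21000) = 1.4259 km/s.
On the transfer ellipse at r₁, vis-viva equation gives v_a = √[μ(2/r₁ − 1/a_t)] = 0.85631 km/s.
First burn Δv₁ = |v_a − v₁| = 0.5696 km/s.
Circular speed at r₂: v₂ = √(μ/r₂) = 3.0400 km/s.
Transfer-orbit speed at r₂: v_p = √[μ(2/r₂ − 1/a_t)] = 3.8923 km/s.
Second burn Δv₂ = |v₂ − v_p| = 0.8523 km/s.
Total Δv = Δv₁ + Δv₂ = 1.422 km/s.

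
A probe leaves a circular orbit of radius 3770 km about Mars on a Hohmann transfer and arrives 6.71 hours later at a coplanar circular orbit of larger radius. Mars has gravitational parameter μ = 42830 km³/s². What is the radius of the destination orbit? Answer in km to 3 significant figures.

Transfer time t = 6.71 hours = 24156 s, and t = π√(a_t³/μ).
So a_t = (μ t²/π²)^(1/3) = (42830 × (24156)² / π²)^(1/3) = 13630 km.
Since a_t = (r₁ + r₂)/2, r₂ = 2a_t − r₁ = 2×13630 − 3770 = 23490 km.

r₂ = 23500 km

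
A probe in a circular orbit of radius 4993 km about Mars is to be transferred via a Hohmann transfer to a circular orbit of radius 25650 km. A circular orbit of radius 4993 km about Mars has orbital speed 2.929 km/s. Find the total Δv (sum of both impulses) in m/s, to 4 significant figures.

From the circular-orbit relation v² = μ/r at r = 4993 km: μ = v²r = (2.929)² × 4993 = 42835.2 km³/s².
Semi-major axis of the transfer orbit: a_t = (4993 + 25650)/2 = 15321.5 km.
At r₁ the circular-orbit speed is v₁ = √(μ/r₁) = 2.9290 km/s.
On the transfer ellipse at r₁, vis-viva equation gives v_p = √[μ(2/r₁ − 1/a_t)] = 3.7898 km/s.
First burn Δv₁ = |v_p − v₁| = 0.8608 km/s.
At r₂, v₂ = √(μ/r₂) = 1.2923 km/s.
Transfer-orbit speed at r₂: v_a = √[μ(2/r₂ − 1/a_t)] = 0.73771 km/s.
Second burn Δv₂ = |v₂ − v_a| = 0.5546 km/s.
Δv = Δv₁ + Δv₂ = 0.8608 + 0.5546 = 1.415 km/s.

Δv = 1415 m/s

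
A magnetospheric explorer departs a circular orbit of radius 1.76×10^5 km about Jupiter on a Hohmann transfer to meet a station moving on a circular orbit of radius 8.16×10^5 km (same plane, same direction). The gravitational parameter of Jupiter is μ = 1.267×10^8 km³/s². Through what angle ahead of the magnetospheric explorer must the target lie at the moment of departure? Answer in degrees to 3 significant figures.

φ = 94.7°

Transfer-ellipse semi-major axis a_t = (r₁ + r₂)/2 = (1.760×10^5 + 8.160×10^5)/2 = 4.960×10^5 km.
The half-period of the transfer ellipse is t = π√(a_t³/μ) = 97500 s.
Target angular speed ω₂ = √(μ/r₂³) = 1.527×10^-5 rad/s.
Angle swept by the target during transfer: ω₂·t = 1.4888 rad = 85.30°.
The magnetospheric explorer traverses 180° on the transfer ellipse, so the target must lead by 180° − 85.30° = 94.7°.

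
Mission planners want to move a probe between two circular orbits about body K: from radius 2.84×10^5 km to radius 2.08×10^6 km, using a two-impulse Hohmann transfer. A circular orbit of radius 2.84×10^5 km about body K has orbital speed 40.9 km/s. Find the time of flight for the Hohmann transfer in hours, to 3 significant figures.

From the circular-orbit relation v² = μ/r at r = 2.84×10^5 km: μ = v²r = (40.9)² × 2.84×10^5 = 4.75078×10^8 km³/s².
The Hohmann ellipse has a_t = (r₁ + r₂)/2 = 1.182×10^6 km.
Transfer time t = π√(a_t³/μ) = π√((1.182×10^6)³ / 4.75078×10^8) = 1.85222×10^5 s.
Converting: 1.85222×10^5 s ÷ 3600 s/hour = 51.5 hours.

t = 51.5 hours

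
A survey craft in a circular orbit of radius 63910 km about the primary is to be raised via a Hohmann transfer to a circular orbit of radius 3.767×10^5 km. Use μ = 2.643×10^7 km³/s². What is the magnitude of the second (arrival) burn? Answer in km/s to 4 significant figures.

Δv₂ = 3.865 km/s

Semi-major axis of the transfer orbit: a_t = (63910 + 3.767×10^5)/2 = 2.20305×10^5 km.
On the circular orbit at r = 3.767×10^5 km, v_c = √(μ/r) = 8.3763 km/s.
Vis-viva on the transfer ellipse at r = 3.767×10^5 km gives v_t = √[μ(2/r − 1/a_t)] = 4.5115 km/s.
Δv₂ = |v_t − v_c| = |4.5115 − 8.3763| = 3.865 km/s.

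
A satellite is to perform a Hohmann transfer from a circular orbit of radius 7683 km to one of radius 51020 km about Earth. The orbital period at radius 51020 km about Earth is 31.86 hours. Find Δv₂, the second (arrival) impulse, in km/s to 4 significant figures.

Δv₂ = 1.365 km/s

From Kepler's third law T² = 4π²r³/μ at r = 51020 km, T = 31.86 hours = 31.86 × 3600 s = 1.14696×10^5 s: μ = 4π²r³/T² = 3.98552×10^5 km³/s².
Semi-major axis of the transfer orbit: a_t = (7683 + 51020)/2 = 29351.5 km.
Circular speed at r = 51020 km: v_c = √(μ/r) = 2.795 km/s.
Transfer-orbit speed at the same r (vis-viva, a = a_t): v_t = √[μ(2/r − 1/a_t)] = 1.430 km/s.
Δv₂ = |v_t − v_c| = |1.430 − 2.795| = 1.365 km/s.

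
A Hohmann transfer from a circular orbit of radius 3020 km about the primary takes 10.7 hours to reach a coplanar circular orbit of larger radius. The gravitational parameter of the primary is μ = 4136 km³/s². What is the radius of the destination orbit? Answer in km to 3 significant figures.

Transfer time t = 10.7 hours = 38520 s, and t = π√(a_t³/μ).
So a_t = (μ t²/π²)^(1/3) = (4136 × (38520)² / π²)^(1/3) = 8535.3 km.
Since a_t = (r₁ + r₂)/2, r₂ = 2a_t − r₁ = 2×8535.3 − 3020 = 14050.6 km.

r₂ = 14100 km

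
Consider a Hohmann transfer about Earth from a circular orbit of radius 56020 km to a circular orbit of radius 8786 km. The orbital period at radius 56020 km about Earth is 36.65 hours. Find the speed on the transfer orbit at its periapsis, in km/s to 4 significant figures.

From Kepler's third law T² = 4π²r³/μ at r = 56020 km, T = 36.65 hours = 36.65 × 3600 s = 1.3194×10^5 s: μ = 4π²r³/T² = 3.98691×10^5 km³/s².
Transfer-ellipse semi-major axis a_t = (r₁ + r₂)/2 = (56020 + 8786)/2 = 32403 km.
The periapsis of the transfer ellipse is at r = 8786 km.
Applying v² = μ(2/r − 1/a_t): v = 8.857 km/s.

v = 8.857 km/s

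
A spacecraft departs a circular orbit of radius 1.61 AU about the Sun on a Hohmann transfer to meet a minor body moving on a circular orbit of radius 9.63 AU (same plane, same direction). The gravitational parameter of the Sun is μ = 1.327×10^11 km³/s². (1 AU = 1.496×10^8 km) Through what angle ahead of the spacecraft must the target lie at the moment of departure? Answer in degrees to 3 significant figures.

In km: r₁ = 1.61 × 1.496×10^8 = 2.40856×10^8 km; r₂ = 9.63 × 1.496×10^8 = 1.440648×10^9 km.
The Hohmann ellipse has a_t = (r₁ + r₂)/2 = 8.40752×10^8 km.
The half-period of the transfer ellipse is t = π√(a_t³/μ) = 2.1024045×10^8 s.
Target angular speed ω₂ = √(μ/r₂³) = 6.6619081×10^-9 rad/s.
Angle swept by the target during transfer: ω₂·t = 1.400603 rad = 80.249°.
Arrival is 180° from departure on the ellipse, so φ = 180° − 80.249° = 99.8°.

φ = 99.8°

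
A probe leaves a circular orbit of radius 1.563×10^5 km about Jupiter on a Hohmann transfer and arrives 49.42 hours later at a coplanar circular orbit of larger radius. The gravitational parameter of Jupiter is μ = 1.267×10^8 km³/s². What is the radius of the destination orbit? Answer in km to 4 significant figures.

r₂ = 1.325×10^6 km

Transfer time t = 49.42 hours = 1.77912×10^5 s, and t = π√(a_t³/μ).
So a_t = (μ t²/π²)^(1/3) = (1.267×10^8 × (1.77912×10^5)² / π²)^(1/3) = 7.4068×10^5 km.
Since a_t = (r₁ + r₂)/2, r₂ = 2a_t − r₁ = 2×7.4068×10^5 − 1.563×10^5 = 1.32506×10^6 km.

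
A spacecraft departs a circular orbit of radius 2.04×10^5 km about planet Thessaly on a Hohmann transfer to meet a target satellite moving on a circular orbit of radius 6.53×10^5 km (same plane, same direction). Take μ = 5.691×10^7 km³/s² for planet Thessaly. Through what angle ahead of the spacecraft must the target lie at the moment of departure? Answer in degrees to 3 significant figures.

φ = 84.3°

The Hohmann ellipse has a_t = (r₁ + r₂)/2 = 4.285×10^5 km.
Transfer time t = π√(a_t³/μ) = 1.168×10^5 s.
Target angular speed ω₂ = √(μ/r₂³) = 1.430×10^-5 rad/s.
Angle swept by the target during transfer: ω₂·t = 1.670 rad = 95.68°.
The spacecraft traverses 180° on the transfer ellipse, so the target must lead by 180° − 95.68° = 84.3°.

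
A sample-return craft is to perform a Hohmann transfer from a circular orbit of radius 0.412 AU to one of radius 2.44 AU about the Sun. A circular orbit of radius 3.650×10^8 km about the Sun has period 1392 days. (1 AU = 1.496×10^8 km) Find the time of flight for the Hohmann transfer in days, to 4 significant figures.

From Kepler's third law T² = 4π²r³/μ at r = 3.650×10^8 km, T = 1392 days = 1392 × 86400 s = 1.202688×10^8 s: μ = 4π²r³/T² = 1.32719×10^11 km³/s².
In km: r₁ = 0.412 × 1.496×10^8 = 6.16352×10^7 km; r₂ = 2.44 × 1.496×10^8 = 3.65024×10^8 km.
Semi-major axis of the transfer orbit: a_t = (6.16352×10^7 + 3.65024×10^8)/2 = 2.133296×10^8 km.
Transfer time t = π√(a_t³/μ) = π√((2.133296×10^8)³ / 1.32719×10^11) = 2.687×10^7 s.
Converting: 2.687×10^7 s ÷ 86400 s/day = 311.0 days.

t = 311.0 days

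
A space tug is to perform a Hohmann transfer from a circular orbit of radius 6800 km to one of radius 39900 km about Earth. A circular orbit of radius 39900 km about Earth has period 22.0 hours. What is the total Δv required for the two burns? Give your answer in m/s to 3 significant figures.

From Kepler's third law T² = 4π²r³/μ at r = 39900 km, T = 22.0 hours = 22.0 × 3600 s = 79200 s: μ = 4π²r³/T² = 3.99786×10^5 km³/s².
Semi-major axis of the transfer orbit: a_t = (6800 + 39900)/2 = 23350 km.
At r₁ the circular-orbit speed is v₁ = √(μ/r₁) = 7.667602 km/s.
On the transfer ellipse at r₁, vis-viva equation gives v_p = √[μ(2/r₁ − 1/a_t)] = 10.02311 km/s.
First burn Δv₁ = |v_p − v₁| = 2.356 km/s.
At r₂, v₂ = √(μ/r₂) = 3.165 km/s.
Transfer-orbit speed at r₂: v_a = √[μ(2/r₂ − 1/a_t)] = 1.708 km/s.
Second burn Δv₂ = |v₂ − v_a| = 1.457 km/s.
Total Δv = Δv₁ + Δv₂ = 3.813 km/s.

Δv = 3810 m/s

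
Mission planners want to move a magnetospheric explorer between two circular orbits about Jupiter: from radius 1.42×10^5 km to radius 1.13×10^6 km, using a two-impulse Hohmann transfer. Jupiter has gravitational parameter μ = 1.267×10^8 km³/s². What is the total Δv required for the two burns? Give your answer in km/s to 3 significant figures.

Transfer-ellipse semi-major axis a_t = (r₁ + r₂)/2 = (1.420×10^5 + 1.130×10^6)/2 = 6.360×10^5 km.
Circular speed at r₁: v₁ = √(μ/r₁) = √(1.267×10^8/1.420×10^5) = 29.871 km/s.
Transfer-orbit speed at r₁ (vis-viva equation): v_p = √[μ(2/r₁ − 1/a_t)] = 39.816 km/s.
First burn Δv₁ = |v_p − v₁| = 9.945 km/s.
Circular speed at r₂: v₂ = √(μ/r₂) = 10.58886 km/s.
Transfer-orbit speed at r₂: v_a = √[μ(2/r₂ − 1/a_t)] = 5.003394 km/s.
Second burn Δv₂ = |v₂ − v_a| = 5.585 km/s.
Δv = Δv₁ + Δv₂ = 9.945 + 5.585 = 15.53 km/s.

Δv = 15.5 km/s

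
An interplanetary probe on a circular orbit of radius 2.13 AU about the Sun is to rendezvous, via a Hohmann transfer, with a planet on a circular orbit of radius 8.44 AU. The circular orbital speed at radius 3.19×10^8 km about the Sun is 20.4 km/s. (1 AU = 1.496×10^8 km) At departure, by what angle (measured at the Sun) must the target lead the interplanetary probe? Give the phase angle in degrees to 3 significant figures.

φ = 90.8°

From the circular-orbit relation v² = μ/r at r = 3.19×10^8 km: μ = v²r = (20.4)² × 3.19×10^8 = 1.32755×10^11 km³/s².
In km: r₁ = 2.13 × 1.496×10^8 = 3.18648×10^8 km; r₂ = 8.44 × 1.496×10^8 = 1.262624×10^9 km.
The Hohmann ellipse has a_t = (r₁ + r₂)/2 = 7.90636×10^8 km.
Transfer time t = π√(a_t³/μ) = 1.9169×10^8 s.
Target angular speed ω₂ = √(μ/r₂³) = 8.1211×10^-9 rad/s.
Angle swept by the target during transfer: ω₂·t = 1.5567 rad = 89.19°.
The interplanetary probe traverses 180° on the transfer ellipse, so the target must lead by 180° − 89.19° = 90.8°.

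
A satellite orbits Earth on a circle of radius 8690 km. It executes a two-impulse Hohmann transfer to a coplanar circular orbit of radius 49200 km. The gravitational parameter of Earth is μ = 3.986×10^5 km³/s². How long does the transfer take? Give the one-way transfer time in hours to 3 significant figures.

t = 6.81 hours

Transfer-ellipse semi-major axis a_t = (r₁ + r₂)/2 = (8690 + 49200)/2 = 28945 km.
Transfer time t = π√(a_t³/μ) = π√((28945)³ / 3.986×10^5) = 24500 s.
Converting: 24500 s ÷ 3600 s/hour = 6.81 hours.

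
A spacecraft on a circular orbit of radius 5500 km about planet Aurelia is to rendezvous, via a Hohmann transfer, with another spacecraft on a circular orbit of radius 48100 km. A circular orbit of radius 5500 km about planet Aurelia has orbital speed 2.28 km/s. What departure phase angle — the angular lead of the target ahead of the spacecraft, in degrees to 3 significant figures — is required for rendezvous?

φ = 105°

From the circular-orbit relation v² = μ/r at r = 5500 km: μ = v²r = (2.28)² × 5500 = 28591.2 km³/s².
Semi-major axis of the transfer orbit: a_t = (5500 + 48100)/2 = 26800 km.
Transfer time t = π√(a_t³/μ) = 81510 s.
The target's mean motion on its circular orbit is ω₂ = √(μ/r₂³) = 1.603×10^-5 rad/s.
Angle swept by the target during transfer: ω₂·t = 1.3066 rad = 74.86°.
Arrival is 180° from departure on the ellipse, so φ = 180° − 74.86° = 105°.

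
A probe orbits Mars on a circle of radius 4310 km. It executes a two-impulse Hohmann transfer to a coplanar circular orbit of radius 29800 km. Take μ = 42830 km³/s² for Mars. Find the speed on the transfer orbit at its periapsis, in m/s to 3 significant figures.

Semi-major axis of the transfer orbit: a_t = (4310 + 29800)/2 = 17055 km.
At periapsis, r = 4310 km.
Applying v² = μ(2/r − 1/a_t): v = 4.167 km/s.

v = 4170 m/s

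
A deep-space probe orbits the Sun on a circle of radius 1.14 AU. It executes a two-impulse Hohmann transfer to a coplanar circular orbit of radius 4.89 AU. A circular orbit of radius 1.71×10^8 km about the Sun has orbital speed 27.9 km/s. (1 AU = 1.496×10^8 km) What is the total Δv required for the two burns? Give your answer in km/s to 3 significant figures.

Δv = 12.8 km/s

From the circular-orbit relation v² = μ/r at r = 1.71×10^8 km: μ = v²r = (27.9)² × 1.71×10^8 = 1.33108×10^11 km³/s².
In km: r₁ = 1.14 × 1.496×10^8 = 1.70544×10^8 km; r₂ = 4.89 × 1.496×10^8 = 7.31544×10^8 km.
Transfer-ellipse semi-major axis a_t = (r₁ + r₂)/2 = (1.70544×10^8 + 7.31544×10^8)/2 = 4.51044×10^8 km.
At r₁ the circular-orbit speed is v₁ = √(μ/r₁) = 27.937 km/s.
On the transfer ellipse at r₁, vis-viva equation gives v_p = √[μ(2/r₁ − 1/a_t)] = 35.579 km/s.
First burn Δv₁ = |v_p − v₁| = 7.642 km/s.
At r₂, v₂ = √(μ/r₂) = 13.49 km/s.
Transfer-orbit speed at r₂: v_a = √[μ(2/r₂ − 1/a_t)] = 8.295 km/s.
Second burn Δv₂ = |v₂ − v_a| = 5.195 km/s.
Total Δv = Δv₁ + Δv₂ = 12.84 km/s.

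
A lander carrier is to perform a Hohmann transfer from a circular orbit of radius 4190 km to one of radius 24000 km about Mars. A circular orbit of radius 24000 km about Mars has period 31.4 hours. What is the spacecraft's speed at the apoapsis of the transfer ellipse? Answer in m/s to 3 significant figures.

From Kepler's third law T² = 4π²r³/μ at r = 24000 km, T = 31.4 hours = 31.4 × 3600 s = 1.1304×10^5 s: μ = 4π²r³/T² = 42710.0 km³/s².
Semi-major axis of the transfer orbit: a_t = (4190 + 24000)/2 = 14095 km.
At apoapsis, r = 24000 km.
From the vis-viva equation, v = √[μ(2/r − 1/a_t)] = 0.7273 km/s.

v = 727 m/s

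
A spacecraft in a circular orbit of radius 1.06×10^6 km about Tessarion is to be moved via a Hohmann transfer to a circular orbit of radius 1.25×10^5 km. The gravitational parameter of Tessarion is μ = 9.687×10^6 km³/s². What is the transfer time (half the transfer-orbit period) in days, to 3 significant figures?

t = 5.33 days

The Hohmann ellipse has a_t = (r₁ + r₂)/2 = 5.925×10^5 km.
By Kepler's third law the transfer-orbit period is T = 2π√(a_t³/μ), so t = T/2 = 4.603×10^5 s.
Converting: 4.603×10^5 s ÷ 86400 s/day = 5.33 days.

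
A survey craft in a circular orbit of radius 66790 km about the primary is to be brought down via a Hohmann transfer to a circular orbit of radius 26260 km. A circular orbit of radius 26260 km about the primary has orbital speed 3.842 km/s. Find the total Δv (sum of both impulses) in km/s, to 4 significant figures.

Δv = 1.360 km/s

From the circular-orbit relation v² = μ/r at r = 26260 km: μ = v²r = (3.842)² × 26260 = 3.87623×10^5 km³/s².
Semi-major axis of the transfer orbit: a_t = (66790 + 26260)/2 = 46525 km.
Circular speed at r₁: v₁ = √(μ/r₁) = √(3.87623×10^5/66790) = 2.409068 km/s.
On the transfer ellipse at r₁, v² = μ(2/r − 1/a) gives v_a = √[μ(2/r₁ − 1/a_t)] = 1.809894 km/s.
First burn Δv₁ = |v_a − v₁| = 0.59917 km/s.
At r₂, v₂ = √(μ/r₂) = 3.84200 km/s.
Transfer-orbit speed at r₂: v_p = √[μ(2/r₂ − 1/a_t)] = 4.60331 km/s.
Second burn Δv₂ = |v₂ − v_p| = 0.76131 km/s.
Total Δv = Δv₁ + Δv₂ = 1.360 km/s.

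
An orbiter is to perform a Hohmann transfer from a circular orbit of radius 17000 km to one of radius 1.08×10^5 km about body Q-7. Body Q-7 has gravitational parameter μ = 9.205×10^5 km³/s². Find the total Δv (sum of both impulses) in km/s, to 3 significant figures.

Δv = 3.71 km/s

Transfer-ellipse semi-major axis a_t = (r₁ + r₂)/2 = (17000 + 1.080×10^5)/2 = 62500 km.
At r₁ the circular-orbit speed is v₁ = √(μ/r₁) = 7.35847 km/s.
On the transfer ellipse at r₁, vis-viva equation gives v_p = √[μ(2/r₁ − 1/a_t)] = 9.67296 km/s.
First burn Δv₁ = |v_p − v₁| = 2.314 km/s.
At r₂, v₂ = √(μ/r₂) = 2.9194 km/s.
Transfer-orbit speed at r₂: v_a = √[μ(2/r₂ − 1/a_t)] = 1.5226 km/s.
Second burn Δv₂ = |v₂ − v_a| = 1.397 km/s.
Total Δv = Δv₁ + Δv₂ = 3.711 km/s.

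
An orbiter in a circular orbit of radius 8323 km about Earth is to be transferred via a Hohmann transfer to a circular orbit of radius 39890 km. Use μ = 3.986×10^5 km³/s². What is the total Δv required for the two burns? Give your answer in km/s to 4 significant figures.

Semi-major axis of the transfer orbit: a_t = (8323 + 39890)/2 = 24106.5 km.
At r₁ the circular-orbit speed is v₁ = √(μ/r₁) = 6.92036 km/s.
Transfer-orbit speed at r₁ (vis-viva): v_p = √[μ(2/r₁ − 1/a_t)] = 8.90212 km/s.
First burn Δv₁ = |v_p − v₁| = 1.98176 km/s.
Circular speed at r₂: v₂ = √(μ/r₂) = 3.16109 km/s.
Transfer-orbit speed at r₂: v_a = √[μ(2/r₂ − 1/a_t)] = 1.85742 km/s.
Second burn Δv₂ = |v₂ − v_a| = 1.30367 km/s.
Total Δv = Δv₁ + Δv₂ = 3.285 km/s.

Δv = 3.285 km/s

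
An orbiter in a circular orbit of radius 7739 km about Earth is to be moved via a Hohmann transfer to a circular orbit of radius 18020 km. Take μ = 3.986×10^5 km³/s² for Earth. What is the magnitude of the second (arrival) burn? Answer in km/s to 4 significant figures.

Transfer-ellipse semi-major axis a_t = (r₁ + r₂)/2 = (7739 + 18020)/2 = 12879.5 km.
Circular speed at r = 18020 km: v_c = √(μ/r) = 4.703 km/s.
Vis-viva on the transfer ellipse at r = 18020 km gives v_t = √[μ(2/r − 1/a_t)] = 3.646 km/s.
Δv₂ = |v_t − v_c| = |3.646 − 4.703| = 1.057 km/s.

Δv₂ = 1.057 km/s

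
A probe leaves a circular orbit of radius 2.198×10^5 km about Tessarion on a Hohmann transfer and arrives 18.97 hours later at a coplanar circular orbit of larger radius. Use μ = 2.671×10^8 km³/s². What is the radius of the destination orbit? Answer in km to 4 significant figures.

Transfer time t = 18.97 hours = 68292 s, and t = π√(a_t³/μ).
So a_t = (μ t²/π²)^(1/3) = (2.671×10^8 × (68292)² / π²)^(1/3) = 5.0162×10^5 km.
Since a_t = (r₁ + r₂)/2, r₂ = 2a_t − r₁ = 2×5.0162×10^5 − 2.198×10^5 = 7.8344×10^5 km.

r₂ = 7.834×10^5 km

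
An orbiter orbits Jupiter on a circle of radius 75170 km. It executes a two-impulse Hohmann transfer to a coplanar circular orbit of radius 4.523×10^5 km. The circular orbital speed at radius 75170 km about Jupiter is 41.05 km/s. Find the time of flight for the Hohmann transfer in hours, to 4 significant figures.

t = 10.50 hours

From the circular-orbit relation v² = μ/r at r = 75170 km: μ = v²r = (41.05)² × 75170 = 1.26669×10^8 km³/s².
Semi-major axis of the transfer orbit: a_t = (75170 + 4.523×10^5)/2 = 2.63735×10^5 km.
Half the transfer-orbit period gives t = π√(a_t³/μ) = 37810 s.
Converting: 37810 s ÷ 3600 s/hour = 10.50 hours.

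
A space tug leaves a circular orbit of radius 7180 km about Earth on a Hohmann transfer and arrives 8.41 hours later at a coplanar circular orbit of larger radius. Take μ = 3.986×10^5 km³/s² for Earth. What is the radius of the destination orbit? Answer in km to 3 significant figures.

r₂ = 59500 km

Transfer time t = 8.41 hours = 30276 s, and t = π√(a_t³/μ).
So a_t = (μ t²/π²)^(1/3) = (3.986×10^5 × (30276)² / π²)^(1/3) = 33328 km.
Since a_t = (r₁ + r₂)/2, r₂ = 2a_t − r₁ = 2×33328 − 7180 = 59476 km.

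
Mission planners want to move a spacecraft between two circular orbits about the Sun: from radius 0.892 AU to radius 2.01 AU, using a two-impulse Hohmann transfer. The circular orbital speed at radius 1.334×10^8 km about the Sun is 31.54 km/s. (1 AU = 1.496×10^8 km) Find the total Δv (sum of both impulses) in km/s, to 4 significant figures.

From the circular-orbit relation v² = μ/r at r = 1.334×10^8 km: μ = v²r = (31.54)² × 1.334×10^8 = 1.32703×10^11 km³/s².
In km: r₁ = 0.892 × 1.496×10^8 = 1.334432×10^8 km; r₂ = 2.01 × 1.496×10^8 = 3.00696×10^8 km.
Transfer-ellipse semi-major axis a_t = (r₁ + r₂)/2 = (1.334432×10^8 + 3.00696×10^8)/2 = 2.170696×10^8 km.
At r₁ the circular-orbit speed is v₁ = √(μ/r₁) = 31.535 km/s.
Transfer-orbit speed at r₁ (v² = μ(2/r − 1/a)): v_p = √[μ(2/r₁ − 1/a_t)] = 37.116 km/s.
First burn Δv₁ = |v_p − v₁| = 5.581 km/s.
At r₂, v₂ = √(μ/r₂) = 21.0076 km/s.
Transfer-orbit speed at r₂: v_a = √[μ(2/r₂ − 1/a_t)] = 16.4712 km/s.
Second burn Δv₂ = |v₂ − v_a| = 4.536 km/s.
Total Δv = Δv₁ + Δv₂ = 10.12 km/s.

Δv = 10.12 km/s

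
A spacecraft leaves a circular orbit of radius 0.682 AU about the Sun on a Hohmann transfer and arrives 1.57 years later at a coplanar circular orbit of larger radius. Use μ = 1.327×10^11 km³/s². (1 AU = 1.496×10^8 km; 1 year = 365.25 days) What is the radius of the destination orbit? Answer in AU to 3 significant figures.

r₂ = 3.61 AU

In km: r₁ = 0.682 × 1.496×10^8 = 1.020272×10^8 km.
Transfer time t = 1.57 years × 365.25 × 86400 s = 4.9545432×10^7 s, and t = π√(a_t³/μ).
So a_t = (μ t²/π²)^(1/3) = (1.327×10^11 × (4.9545432×10^7)² / π²)^(1/3) = 3.2077×10^8 km.
Since a_t = (r₁ + r₂)/2, r₂ = 2a_t − r₁ = 2×3.2077×10^8 − 1.020272×10^8 = 5.395128×10^8 km.
In AU: r₂ = 5.395128×10^8 / 1.496×10^8 = 3.61 AU.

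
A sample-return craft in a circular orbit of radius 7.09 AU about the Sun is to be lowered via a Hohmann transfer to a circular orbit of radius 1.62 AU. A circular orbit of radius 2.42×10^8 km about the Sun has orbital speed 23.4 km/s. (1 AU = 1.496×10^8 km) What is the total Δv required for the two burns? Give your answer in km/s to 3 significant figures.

Δv = 10.8 km/s

From the circular-orbit relation v² = μ/r at r = 2.42×10^8 km: μ = v²r = (23.4)² × 2.42×10^8 = 1.32510×10^11 km³/s².
In km: r₁ = 7.09 × 1.496×10^8 = 1.060664×10^9 km; r₂ = 1.62 × 1.496×10^8 = 2.42352×10^8 km.
Semi-major axis of the transfer orbit: a_t = (1.060664×10^9 + 2.42352×10^8)/2 = 6.51508×10^8 km.
At r₁ the circular-orbit speed is v₁ = √(μ/r₁) = 11.177 km/s.
Transfer-orbit speed at r₁ (vis-viva): v_a = √[μ(2/r₁ − 1/a_t)] = 6.8171 km/s.
First burn Δv₁ = |v_a − v₁| = 4.360 km/s.
At r₂, v₂ = √(μ/r₂) = 23.383 km/s.
Transfer-orbit speed at r₂: v_p = √[μ(2/r₂ − 1/a_t)] = 29.835 km/s.
Second burn Δv₂ = |v₂ − v_p| = 6.452 km/s.
Δv = Δv₁ + Δv₂ = 4.360 + 6.452 = 10.81 km/s.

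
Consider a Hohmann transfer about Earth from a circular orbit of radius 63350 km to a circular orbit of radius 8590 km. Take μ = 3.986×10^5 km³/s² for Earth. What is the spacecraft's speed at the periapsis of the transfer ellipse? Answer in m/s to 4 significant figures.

Transfer-ellipse semi-major axis a_t = (r₁ + r₂)/2 = (63350 + 8590)/2 = 35970 km.
At periapsis, r = 8590 km.
From the vis-viva equation, v = √[μ(2/r − 1/a_t)] = 9.040 km/s.

v = 9040 m/s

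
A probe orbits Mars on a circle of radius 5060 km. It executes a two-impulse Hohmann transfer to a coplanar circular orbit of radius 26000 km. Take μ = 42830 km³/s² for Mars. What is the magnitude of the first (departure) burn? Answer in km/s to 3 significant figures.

Δv₁ = 0.855 km/s

Transfer-ellipse semi-major axis a_t = (r₁ + r₂)/2 = (5060 + 26000)/2 = 15530 km.
On the circular orbit at r = 5060 km, v_c = √(μ/r) = 2.90937 km/s.
Vis-viva on the transfer ellipse at r = 5060 km gives v_t = √[μ(2/r − 1/a_t)] = 3.76443 km/s.
Δv₁ = |v_t − v_c| = |3.76443 − 2.90937| = 0.8551 km/s.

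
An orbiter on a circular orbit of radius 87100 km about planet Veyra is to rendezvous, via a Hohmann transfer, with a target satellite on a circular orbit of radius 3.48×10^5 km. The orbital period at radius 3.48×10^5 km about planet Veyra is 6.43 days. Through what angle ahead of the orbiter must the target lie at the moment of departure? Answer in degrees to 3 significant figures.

From Kepler's third law T² = 4π²r³/μ at r = 3.48×10^5 km, T = 6.43 days = 6.43 × 86400 s = 5.55552×10^5 s: μ = 4π²r³/T² = 5.39074×10^6 km³/s².
Semi-major axis of the transfer orbit: a_t = (87100 + 3.480×10^5)/2 = 2.1755×10^5 km.
Transfer time t = π√(a_t³/μ) = 1.37298×10^5 s.
Target angular speed ω₂ = √(μ/r₂³) = 1.13098×10^-5 rad/s.
Angle swept by the target during transfer: ω₂·t = 1.5528 rad = 88.97°.
The orbiter traverses 180° on the transfer ellipse, so the target must lead by 180° − 88.97° = 91.0°.

φ = 91.0°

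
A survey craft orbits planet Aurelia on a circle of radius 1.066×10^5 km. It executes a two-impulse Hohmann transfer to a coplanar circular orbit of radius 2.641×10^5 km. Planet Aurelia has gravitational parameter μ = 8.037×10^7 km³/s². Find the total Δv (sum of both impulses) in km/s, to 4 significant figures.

Δv = 9.533 km/s

Transfer-ellipse semi-major axis a_t = (r₁ + r₂)/2 = (1.066×10^5 + 2.641×10^5)/2 = 1.8535×10^5 km.
At r₁ the circular-orbit speed is v₁ = √(μ/r₁) = 27.458 km/s.
On the transfer ellipse at r₁, v² = μ(2/r − 1/a) gives v_p = √[μ(2/r₁ − 1/a_t)] = 32.776 km/s.
First burn Δv₁ = |v_p − v₁| = 5.318 km/s.
At r₂, v₂ = √(μ/r₂) = 17.445 km/s.
Transfer-orbit speed at r₂: v_a = √[μ(2/r₂ − 1/a_t)] = 13.230 km/s.
Second burn Δv₂ = |v₂ − v_a| = 4.215 km/s.
Δv = Δv₁ + Δv₂ = 5.318 + 4.215 = 9.533 km/s.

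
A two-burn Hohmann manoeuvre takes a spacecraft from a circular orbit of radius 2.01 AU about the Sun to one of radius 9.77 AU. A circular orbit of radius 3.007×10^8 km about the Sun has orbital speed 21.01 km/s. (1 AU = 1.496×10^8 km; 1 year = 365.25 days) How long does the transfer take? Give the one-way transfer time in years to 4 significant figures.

t = 7.147 years

From the circular-orbit relation v² = μ/r at r = 3.007×10^8 km: μ = v²r = (21.01)² × 3.007×10^8 = 1.32735×10^11 km³/s².
In km: r₁ = 2.01 × 1.496×10^8 = 3.00696×10^8 km; r₂ = 9.77 × 1.496×10^8 = 1.461592×10^9 km.
Transfer-ellipse semi-major axis a_t = (r₁ + r₂)/2 = (3.00696×10^8 + 1.461592×10^9)/2 = 8.81144×10^8 km.
Transfer time t = π√(a_t³/μ) = π√((8.81144×10^8)³ / 1.32735×10^11) = 2.2554×10^8 s.
Converting: 2.2554×10^8 s ÷ 3.15576×10^7 s/year (365.25 × 86400) = 7.147 years.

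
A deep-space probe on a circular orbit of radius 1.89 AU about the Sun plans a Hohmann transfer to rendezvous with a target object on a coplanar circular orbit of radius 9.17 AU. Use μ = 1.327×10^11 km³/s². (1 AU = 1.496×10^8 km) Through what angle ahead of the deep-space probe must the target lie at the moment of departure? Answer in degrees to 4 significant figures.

φ = 95.70°

In km: r₁ = 1.89 × 1.496×10^8 = 2.82744×10^8 km; r₂ = 9.17 × 1.496×10^8 = 1.371832×10^9 km.
Transfer-ellipse semi-major axis a_t = (r₁ + r₂)/2 = (2.82744×10^8 + 1.371832×10^9)/2 = 8.27288×10^8 km.
Transfer time t = π√(a_t³/μ) = 2.05210×10^8 s.
Target angular speed ω₂ = √(μ/r₂³) = 7.16942×10^-9 rad/s.
Angle swept by the target during transfer: ω₂·t = 1.47124 rad = 84.30°.
The deep-space probe traverses 180° on the transfer ellipse, so the target must lead by 180° − 84.30° = 95.70°.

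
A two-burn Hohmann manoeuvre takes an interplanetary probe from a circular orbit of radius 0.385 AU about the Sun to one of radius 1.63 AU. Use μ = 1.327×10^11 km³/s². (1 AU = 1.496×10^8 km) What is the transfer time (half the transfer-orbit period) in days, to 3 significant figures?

In km: r₁ = 0.385 × 1.496×10^8 = 5.7596×10^7 km; r₂ = 1.63 × 1.496×10^8 = 2.43848×10^8 km.
Semi-major axis of the transfer orbit: a_t = (5.7596×10^7 + 2.43848×10^8)/2 = 1.50722×10^8 km.
Transfer time t = π√(a_t³/μ) = π√((1.50722×10^8)³ / 1.327×10^11) = 1.596×10^7 s.
Converting: 1.596×10^7 s ÷ 86400 s/day = 185 days.

t = 185 days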